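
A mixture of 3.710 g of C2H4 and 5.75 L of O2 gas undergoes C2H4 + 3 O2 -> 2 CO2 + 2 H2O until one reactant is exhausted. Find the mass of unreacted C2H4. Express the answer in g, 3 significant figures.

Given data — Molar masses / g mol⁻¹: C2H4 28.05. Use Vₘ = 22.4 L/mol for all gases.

n(C2H4) = 3.710 / 28.05 = 0.1323 mol
n(O2) = 5.750 / 22.4 = 0.2567 mol
n/ν for C2H4 = 0.1323/1 = 0.1323
n/ν for O2 = 0.2567/3 = 0.08557
Smallest n/ν is O2 → limiting reagent.
C2H4 consumed = (1/3) × 0.2567 = 0.08557 mol
C2H4 remaining = 0.1323 − 0.08557 = 0.04673 mol
mass = 0.04673 × 28.05 = 1.311 g

1.31 g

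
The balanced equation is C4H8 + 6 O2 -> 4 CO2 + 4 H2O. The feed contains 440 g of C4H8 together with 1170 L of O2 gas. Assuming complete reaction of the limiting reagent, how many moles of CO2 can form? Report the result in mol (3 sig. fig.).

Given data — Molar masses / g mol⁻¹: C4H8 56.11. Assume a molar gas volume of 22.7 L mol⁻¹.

n(C4H8) = 440.0 / 56.11 = 7.842 mol
n(O2) = 1170 / 22.7 = 51.54 mol
n/ν for C4H8 = 7.842/1 = 7.842
n/ν for O2 = 51.54/6 = 8.590
Smallest n/ν is C4H8 → limiting reagent.
n(CO2) = (4/1) × 7.842 = 31.37 mol

31.4 mol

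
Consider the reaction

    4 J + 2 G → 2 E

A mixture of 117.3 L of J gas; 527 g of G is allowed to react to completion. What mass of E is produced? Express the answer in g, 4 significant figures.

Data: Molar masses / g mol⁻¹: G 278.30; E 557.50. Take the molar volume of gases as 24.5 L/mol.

n(J) = 117.3 / 24.5 = 4.788 mol
n(G) = 527.0 / 278.30 = 1.894 mol
n/ν for J = 4.788/4 = 1.197
n/ν for G = 1.894/2 = 0.9470
Smallest n/ν is G → limiting reagent.
n(E) = (2/2) × 1.894 = 1.894 mol
mass = 1.894 × 557.50 = 1056 g

1056 g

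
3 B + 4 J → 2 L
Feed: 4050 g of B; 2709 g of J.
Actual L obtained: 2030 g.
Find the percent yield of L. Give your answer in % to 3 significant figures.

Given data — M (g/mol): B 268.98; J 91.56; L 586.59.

34.5 %

n(B) = 4050 / 268.98 = 15.06 mol
n(J) = 2709 / 91.56 = 29.59 mol
n/ν for B = 15.06/3 = 5.020
n/ν for J = 29.59/4 = 7.398
Smallest n/ν is B → limiting reagent.
theoretical n(L) = (2/3) × 15.06 = 10.04 mol → 5889 g
% yield = 2030 / 5889 × 100 = 34.47 %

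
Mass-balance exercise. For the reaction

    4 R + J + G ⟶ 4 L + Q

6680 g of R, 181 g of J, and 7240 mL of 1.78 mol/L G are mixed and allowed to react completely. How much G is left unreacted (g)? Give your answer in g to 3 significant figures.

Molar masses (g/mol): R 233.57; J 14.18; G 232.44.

n(R) = 6680 / 233.57 = 28.60 mol
n(J) = 181.0 / 14.18 = 12.76 mol
n(G) = 1.78 × 7240/1000 = 12.89 mol
n/ν for R = 28.60/4 = 7.150
n/ν for J = 12.76/1 = 12.76
n/ν for G = 12.89/1 = 12.89
Smallest n/ν is R → limiting reagent.
G consumed = (1/4) × 28.60 = 7.150 mol
G remaining = 12.89 − 7.150 = 5.740 mol
mass = 5.740 × 232.44 = 1334 g

1330 g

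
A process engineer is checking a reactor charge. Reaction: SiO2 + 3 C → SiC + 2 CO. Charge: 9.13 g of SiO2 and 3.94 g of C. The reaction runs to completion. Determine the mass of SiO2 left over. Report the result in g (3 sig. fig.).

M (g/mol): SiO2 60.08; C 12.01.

n(SiO2) = 9.130 / 60.08 = 0.1520 mol
n(C) = 3.940 / 12.01 = 0.3281 mol
n/ν for SiO2 = 0.1520/1 = 0.1520
n/ν for C = 0.3281/3 = 0.1094
Smallest n/ν is C → limiting reagent.
SiO2 consumed = (1/3) × 0.3281 = 0.1094 mol
SiO2 remaining = 0.1520 − 0.1094 = 0.04260 mol
mass = 0.04260 × 60.08 = 2.559 g

2.56 g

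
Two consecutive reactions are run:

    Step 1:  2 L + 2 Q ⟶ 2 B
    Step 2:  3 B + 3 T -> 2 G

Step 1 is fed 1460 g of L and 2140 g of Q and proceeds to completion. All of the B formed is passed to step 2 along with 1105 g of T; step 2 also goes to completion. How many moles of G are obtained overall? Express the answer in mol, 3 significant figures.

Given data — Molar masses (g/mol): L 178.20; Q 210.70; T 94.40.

Step 1:
n(L) = 1460 / 178.20 = 8.193 mol
n(Q) = 2140 / 210.70 = 10.16 mol
n/ν for L = 8.193/2 = 4.097
n/ν for Q = 10.16/2 = 5.080
Smallest n/ν is L → limiting reagent.
n(B) produced = (2/2) × 8.193 = 8.193 mol
Step 2:
n(B) available = 8.193 mol
n(T) = 1105 / 94.40 = 11.71 mol
n/ν for B = 8.193/3 = 2.731
n/ν for T = 11.71/3 = 3.903
Smallest n/ν is B → limiting reagent.
n(G) = (2/3) × 8.193 = 5.462 mol

5.46 mol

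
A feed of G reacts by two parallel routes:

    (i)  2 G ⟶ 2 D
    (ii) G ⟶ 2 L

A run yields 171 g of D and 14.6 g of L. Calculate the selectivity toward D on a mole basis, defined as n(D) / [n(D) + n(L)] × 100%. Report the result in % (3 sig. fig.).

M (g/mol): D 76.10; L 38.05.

85.4 %

n(D) = 171 / 76.10 = 2.247 mol
n(L) = 14.6 / 38.05 = 0.3837 mol
selectivity = 2.247/(2.247+0.3837) × 100 = 85.41 %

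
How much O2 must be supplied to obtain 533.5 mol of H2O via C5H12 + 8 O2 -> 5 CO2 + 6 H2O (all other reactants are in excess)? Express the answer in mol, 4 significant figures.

n(H2O) = 533.5 mol
n(O2) = (8/6) × 533.5 = 711.3 mol

711.3 mol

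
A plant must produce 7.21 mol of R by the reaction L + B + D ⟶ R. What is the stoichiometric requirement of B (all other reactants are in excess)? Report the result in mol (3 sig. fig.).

7.21 mol

n(R) = 7.210 mol
n(B) = (1/1) × 7.210 = 7.210 mol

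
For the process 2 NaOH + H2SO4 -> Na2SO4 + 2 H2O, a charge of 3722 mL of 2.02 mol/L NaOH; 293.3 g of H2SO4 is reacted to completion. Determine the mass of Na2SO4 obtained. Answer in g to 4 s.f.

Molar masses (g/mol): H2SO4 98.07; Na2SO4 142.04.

n(NaOH) = 2.02 × 3722/1000 = 7.518 mol
n(H2SO4) = 293.3 / 98.07 = 2.991 mol
n/ν → NaOH: 3.759, H2SO4: 2.991; H2SO4 is limiting.
n(Na2SO4) = (1/1) × 2.991 = 2.991 mol
mass = 2.991 × 142.04 = 424.8 g

424.8 g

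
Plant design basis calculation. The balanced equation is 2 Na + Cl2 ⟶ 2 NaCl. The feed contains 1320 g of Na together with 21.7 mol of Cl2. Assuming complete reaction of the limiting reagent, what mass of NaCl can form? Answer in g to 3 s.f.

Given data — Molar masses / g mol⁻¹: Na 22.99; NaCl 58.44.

n(Na) = 1320 / 22.99 = 57.42 mol
n(Cl2) = 21.70 mol
n/ν for Na = 57.42/2 = 28.71
n/ν for Cl2 = 21.70/1 = 21.70
Smallest n/ν is Cl2 → limiting reagent.
n(NaCl) = (2/1) × 21.70 = 43.40 mol
mass = 43.40 × 58.44 = 2536 g

2540 g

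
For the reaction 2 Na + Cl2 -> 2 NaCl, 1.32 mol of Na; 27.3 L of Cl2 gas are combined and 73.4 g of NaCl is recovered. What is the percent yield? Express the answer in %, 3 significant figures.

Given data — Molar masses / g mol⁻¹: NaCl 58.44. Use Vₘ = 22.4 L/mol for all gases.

n(Na) = 1.320 mol
n(Cl2) = 27.30 / 22.4 = 1.219 mol
n/ν → Na: 0.6600, Cl2: 1.219; Na is limiting.
theoretical n(NaCl) = (2/2) × 1.320 = 1.320 mol → 77.14 g
% yield = 73.4 / 77.14 × 100 = 95.15 %

95.2 %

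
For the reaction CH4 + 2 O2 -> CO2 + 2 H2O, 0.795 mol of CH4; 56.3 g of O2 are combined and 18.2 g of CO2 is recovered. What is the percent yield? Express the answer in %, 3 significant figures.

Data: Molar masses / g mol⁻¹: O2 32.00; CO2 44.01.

n(CH4) = 0.7950 mol
n(O2) = 56.30 / 32.00 = 1.759 mol
n/ν → CH4: 0.7950, O2: 0.8795; CH4 is limiting.
theoretical n(CO2) = (1/1) × 0.7950 = 0.7950 mol → 34.99 g
% yield = 18.2 / 34.99 × 100 = 52.01 %

52.0 %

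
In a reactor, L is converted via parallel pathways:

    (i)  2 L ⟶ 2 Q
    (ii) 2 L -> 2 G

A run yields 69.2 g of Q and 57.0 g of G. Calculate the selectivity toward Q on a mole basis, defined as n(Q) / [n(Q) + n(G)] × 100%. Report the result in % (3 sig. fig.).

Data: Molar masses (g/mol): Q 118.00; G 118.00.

54.8 %

n(Q) = 69.2 / 118.00 = 0.5864 mol
n(G) = 57.0 / 118.00 = 0.4831 mol
selectivity = 0.5864/(0.5864+0.4831) × 100 = 54.83 %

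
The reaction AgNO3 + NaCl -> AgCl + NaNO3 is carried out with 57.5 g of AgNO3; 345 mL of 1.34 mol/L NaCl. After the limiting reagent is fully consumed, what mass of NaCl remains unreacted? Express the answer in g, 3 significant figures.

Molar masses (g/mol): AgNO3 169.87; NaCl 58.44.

7.24 g

n(AgNO3) = 57.50 / 169.87 = 0.3385 mol
n(NaCl) = 1.34 × 345.0/1000 = 0.4623 mol
n/ν for AgNO3 = 0.3385/1 = 0.3385
n/ν for NaCl = 0.4623/1 = 0.4623
Smallest n/ν is AgNO3 → limiting reagent.
NaCl consumed = (1/1) × 0.3385 = 0.3385 mol
NaCl remaining = 0.4623 − 0.3385 = 0.1238 mol
mass = 0.1238 × 58.44 = 7.235 g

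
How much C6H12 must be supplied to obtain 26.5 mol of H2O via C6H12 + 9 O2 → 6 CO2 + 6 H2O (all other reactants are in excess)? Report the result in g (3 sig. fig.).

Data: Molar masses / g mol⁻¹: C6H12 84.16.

n(H2O) = 26.50 mol
n(C6H12) = (1/6) × 26.50 = 4.417 mol
mass = 4.417 × 84.16 = 371.7 g

372 g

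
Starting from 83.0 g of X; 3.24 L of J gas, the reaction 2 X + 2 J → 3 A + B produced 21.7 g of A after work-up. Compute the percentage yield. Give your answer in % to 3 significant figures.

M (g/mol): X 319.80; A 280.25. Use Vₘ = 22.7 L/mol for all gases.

36.2 %

n(X) = 83.00 / 319.80 = 0.2595 mol
n(J) = 3.240 / 22.7 = 0.1427 mol
n/ν for X = 0.2595/2 = 0.1298
n/ν for J = 0.1427/2 = 0.07135
Smallest n/ν is J → limiting reagent.
theoretical n(A) = (3/2) × 0.1427 = 0.2141 mol → 60.00 g
% yield = 21.7 / 60.00 × 100 = 36.17 %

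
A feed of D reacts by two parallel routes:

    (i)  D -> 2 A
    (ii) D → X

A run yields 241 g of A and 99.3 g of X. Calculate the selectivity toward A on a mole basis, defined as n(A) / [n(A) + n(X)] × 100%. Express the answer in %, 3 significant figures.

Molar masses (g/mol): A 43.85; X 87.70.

n(A) = 241 / 43.85 = 5.496 mol
n(X) = 99.3 / 87.70 = 1.132 mol
selectivity = 5.496/(5.496+1.132) × 100 = 82.92 %

82.9 %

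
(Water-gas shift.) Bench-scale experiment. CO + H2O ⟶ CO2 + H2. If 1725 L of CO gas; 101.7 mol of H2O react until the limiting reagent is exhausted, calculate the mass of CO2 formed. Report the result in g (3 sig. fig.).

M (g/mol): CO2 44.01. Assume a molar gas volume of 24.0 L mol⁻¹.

n(CO) = 1725 / 24.0 = 71.88 mol
n(H2O) = 101.7 mol
n/ν → CO: 71.88, H2O: 101.7; CO is limiting.
n(CO2) = (1/1) × 71.88 = 71.88 mol
mass = 71.88 × 44.01 = 3163 g

3160 g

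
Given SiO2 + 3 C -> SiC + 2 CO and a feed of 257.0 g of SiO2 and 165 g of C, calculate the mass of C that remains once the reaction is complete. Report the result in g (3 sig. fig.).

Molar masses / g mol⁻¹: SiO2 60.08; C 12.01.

10.9 g

n(SiO2) = 257.0 / 60.08 = 4.278 mol
n(C) = 165.0 / 12.01 = 13.74 mol
n/ν → SiO2: 4.278, C: 4.580; SiO2 is limiting.
C consumed = (3/1) × 4.278 = 12.83 mol
C remaining = 13.74 − 12.83 = 0.9100 mol
mass = 0.9100 × 12.01 = 10.93 g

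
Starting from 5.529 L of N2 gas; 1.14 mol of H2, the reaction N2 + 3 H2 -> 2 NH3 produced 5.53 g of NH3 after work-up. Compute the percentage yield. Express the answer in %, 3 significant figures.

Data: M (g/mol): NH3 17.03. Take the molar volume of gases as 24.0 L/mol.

70.5 %

n(N2) = 5.529 / 24.0 = 0.2304 mol
n(H2) = 1.140 mol
n/ν → N2: 0.2304, H2: 0.3800; N2 is limiting.
theoretical n(NH3) = (2/1) × 0.2304 = 0.4608 mol → 7.847 g
% yield = 5.53 / 7.847 × 100 = 70.47 %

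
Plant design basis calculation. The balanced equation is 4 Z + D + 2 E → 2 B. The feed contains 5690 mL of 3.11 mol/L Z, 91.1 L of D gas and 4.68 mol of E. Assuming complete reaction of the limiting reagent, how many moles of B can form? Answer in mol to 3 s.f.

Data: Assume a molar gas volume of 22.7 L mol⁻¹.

n(Z) = 3.11 × 5690/1000 = 17.70 mol
n(D) = 91.10 / 22.7 = 4.013 mol
n(E) = 4.680 mol
n/ν for Z = 17.70/4 = 4.425
n/ν for D = 4.013/1 = 4.013
n/ν for E = 4.680/2 = 2.340
Smallest n/ν is E → limiting reagent.
n(B) = (2/2) × 4.680 = 4.680 mol

4.68 mol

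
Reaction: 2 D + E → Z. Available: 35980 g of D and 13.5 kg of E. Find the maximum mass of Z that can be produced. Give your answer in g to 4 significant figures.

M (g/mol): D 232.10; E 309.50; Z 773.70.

n(D) = 35980 / 232.10 = 155.0 mol
n(E) = 13.50×1000 / 309.50 = 43.62 mol
n/ν for D = 155.0/2 = 77.50
n/ν for E = 43.62/1 = 43.62
Smallest n/ν is E → limiting reagent.
n(Z) = (1/1) × 43.62 = 43.62 mol
mass = 43.62 × 773.70 = 33750 g

33750 g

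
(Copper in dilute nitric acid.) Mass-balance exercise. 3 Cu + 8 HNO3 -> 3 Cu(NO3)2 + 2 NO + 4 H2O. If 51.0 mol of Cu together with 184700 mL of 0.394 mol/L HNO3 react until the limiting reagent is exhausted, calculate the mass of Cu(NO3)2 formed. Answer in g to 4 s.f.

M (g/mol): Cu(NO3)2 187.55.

n(Cu) = 51.00 mol
n(HNO3) = 0.394 × 184700/1000 = 72.77 mol
n/ν → Cu: 17.00, HNO3: 9.096; HNO3 is limiting.
n(Cu(NO3)2) = (3/8) × 72.77 = 27.29 mol
mass = 27.29 × 187.55 = 5118 g

5118 g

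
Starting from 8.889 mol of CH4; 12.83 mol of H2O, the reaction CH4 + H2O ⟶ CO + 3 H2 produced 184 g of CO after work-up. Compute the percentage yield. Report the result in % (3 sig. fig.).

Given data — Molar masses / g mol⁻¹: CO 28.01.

n(CH4) = 8.889 mol
n(H2O) = 12.83 mol
n/ν → CH4: 8.889, H2O: 12.83; CH4 is limiting.
theoretical n(CO) = (1/1) × 8.889 = 8.889 mol → 249.0 g
% yield = 184 / 249.0 × 100 = 73.90 %

73.9 %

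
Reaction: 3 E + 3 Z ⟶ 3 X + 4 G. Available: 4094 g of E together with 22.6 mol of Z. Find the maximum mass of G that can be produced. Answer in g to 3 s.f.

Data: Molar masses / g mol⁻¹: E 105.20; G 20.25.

n(E) = 4094 / 105.20 = 38.92 mol
n(Z) = 22.60 mol
n/ν for E = 38.92/3 = 12.97
n/ν for Z = 22.60/3 = 7.533
Smallest n/ν is Z → limiting reagent.
n(G) = (4/3) × 22.60 = 30.13 mol
mass = 30.13 × 20.25 = 610.1 g

610 g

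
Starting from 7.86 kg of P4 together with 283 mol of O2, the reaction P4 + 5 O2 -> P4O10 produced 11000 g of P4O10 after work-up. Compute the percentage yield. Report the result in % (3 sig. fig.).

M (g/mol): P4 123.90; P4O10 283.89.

68.5 %

n(P4) = 7.860×1000 / 123.90 = 63.44 mol
n(O2) = 283.0 mol
n/ν → P4: 63.44, O2: 56.60; O2 is limiting.
theoretical n(P4O10) = (1/5) × 283.0 = 56.60 mol → 16070 g
% yield = 11000 / 16070 × 100 = 68.45 %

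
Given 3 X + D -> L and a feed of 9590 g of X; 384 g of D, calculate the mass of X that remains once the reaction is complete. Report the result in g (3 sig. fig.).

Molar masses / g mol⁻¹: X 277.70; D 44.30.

n(X) = 9590 / 277.70 = 34.53 mol
n(D) = 384.0 / 44.30 = 8.668 mol
n/ν → X: 11.51, D: 8.668; D is limiting.
X consumed = (3/1) × 8.668 = 26.00 mol
X remaining = 34.53 − 26.00 = 8.530 mol
mass = 8.530 × 277.70 = 2369 g

2370 g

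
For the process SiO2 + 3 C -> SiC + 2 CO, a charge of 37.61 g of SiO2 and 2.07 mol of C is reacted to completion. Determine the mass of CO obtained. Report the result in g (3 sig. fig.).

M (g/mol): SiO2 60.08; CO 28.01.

35.1 g

n(SiO2) = 37.61 / 60.08 = 0.6260 mol
n(C) = 2.070 mol
n/ν → SiO2: 0.6260, C: 0.6900; SiO2 is limiting.
n(CO) = (2/1) × 0.6260 = 1.252 mol
mass = 1.252 × 28.01 = 35.07 g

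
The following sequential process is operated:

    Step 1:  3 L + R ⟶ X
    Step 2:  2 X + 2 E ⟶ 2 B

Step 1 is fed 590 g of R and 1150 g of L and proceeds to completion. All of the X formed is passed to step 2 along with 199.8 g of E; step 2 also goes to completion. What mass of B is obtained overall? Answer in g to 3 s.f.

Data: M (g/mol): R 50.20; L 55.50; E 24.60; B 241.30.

Step 1:
n(R) = 590.0 / 50.20 = 11.75 mol
n(L) = 1150 / 55.50 = 20.72 mol
n/ν for R = 11.75/1 = 11.75
n/ν for L = 20.72/3 = 6.907
Smallest n/ν is L → limiting reagent.
n(X) produced = (1/3) × 20.72 = 6.907 mol
Step 2:
n(X) available = 6.907 mol
n(E) = 199.8 / 24.60 = 8.122 mol
n/ν for X = 6.907/2 = 3.454
n/ν for E = 8.122/2 = 4.061
Smallest n/ν is X → limiting reagent.
n(B) = (2/2) × 6.907 = 6.907 mol
mass = 6.907 × 241.30 = 1667 g

1670 g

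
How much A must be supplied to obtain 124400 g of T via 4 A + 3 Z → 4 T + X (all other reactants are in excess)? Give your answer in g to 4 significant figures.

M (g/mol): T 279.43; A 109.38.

48700 g

n(T) = 124400 / 279.43 = 445.2 mol
n(A) = (4/4) × 445.2 = 445.2 mol
mass = 445.2 × 109.38 = 48700 g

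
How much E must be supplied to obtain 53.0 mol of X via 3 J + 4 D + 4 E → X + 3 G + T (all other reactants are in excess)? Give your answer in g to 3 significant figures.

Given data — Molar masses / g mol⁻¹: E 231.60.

49100 g

n(X) = 53.00 mol
n(E) = (4/1) × 53.00 = 212.0 mol
mass = 212.0 × 231.60 = 49100 g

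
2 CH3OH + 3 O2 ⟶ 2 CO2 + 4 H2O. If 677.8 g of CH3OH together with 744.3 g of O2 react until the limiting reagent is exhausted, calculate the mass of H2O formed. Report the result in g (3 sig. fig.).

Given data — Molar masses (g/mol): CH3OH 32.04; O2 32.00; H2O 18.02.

n(CH3OH) = 677.8 / 32.04 = 21.15 mol
n(O2) = 744.3 / 32.00 = 23.26 mol
n/ν → CH3OH: 10.58, O2: 7.753; O2 is limiting.
n(H2O) = (4/3) × 23.26 = 31.01 mol
mass = 31.01 × 18.02 = 558.8 g

559 g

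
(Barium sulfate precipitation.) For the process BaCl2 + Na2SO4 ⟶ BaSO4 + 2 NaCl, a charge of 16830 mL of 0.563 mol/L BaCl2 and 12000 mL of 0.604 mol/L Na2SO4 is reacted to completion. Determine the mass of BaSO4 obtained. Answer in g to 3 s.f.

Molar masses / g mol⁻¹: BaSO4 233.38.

n(BaCl2) = 0.563 × 16830/1000 = 9.475 mol
n(Na2SO4) = 0.604 × 12000/1000 = 7.248 mol
n/ν → BaCl2: 9.475, Na2SO4: 7.248; Na2SO4 is limiting.
n(BaSO4) = (1/1) × 7.248 = 7.248 mol
mass = 7.248 × 233.38 = 1692 g

1690 g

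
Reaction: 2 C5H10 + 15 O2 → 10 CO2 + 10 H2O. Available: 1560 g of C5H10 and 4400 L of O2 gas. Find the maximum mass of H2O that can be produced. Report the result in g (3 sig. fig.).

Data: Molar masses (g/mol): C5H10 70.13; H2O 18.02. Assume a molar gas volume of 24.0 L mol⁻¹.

2000 g

n(C5H10) = 1560 / 70.13 = 22.24 mol
n(O2) = 4400 / 24.0 = 183.3 mol
n/ν → C5H10: 11.12, O2: 12.22; C5H10 is limiting.
n(H2O) = (10/2) × 22.24 = 111.2 mol
mass = 111.2 × 18.02 = 2004 g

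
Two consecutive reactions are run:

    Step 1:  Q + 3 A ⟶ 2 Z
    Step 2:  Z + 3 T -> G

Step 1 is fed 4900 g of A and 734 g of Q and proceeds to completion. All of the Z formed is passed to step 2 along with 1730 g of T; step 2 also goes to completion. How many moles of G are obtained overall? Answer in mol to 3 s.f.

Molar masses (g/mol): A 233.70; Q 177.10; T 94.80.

Step 1:
n(A) = 4900 / 233.70 = 20.97 mol
n(Q) = 734.0 / 177.10 = 4.145 mol
n/ν → A: 6.990, Q: 4.145; Q is limiting.
n(Z) produced = (2/1) × 4.145 = 8.290 mol
Step 2:
n(Z) available = 8.290 mol
n(T) = 1730 / 94.80 = 18.25 mol
n/ν → Z: 8.290, T: 6.083; T is limiting.
n(G) = (1/3) × 18.25 = 6.083 mol

6.08 mol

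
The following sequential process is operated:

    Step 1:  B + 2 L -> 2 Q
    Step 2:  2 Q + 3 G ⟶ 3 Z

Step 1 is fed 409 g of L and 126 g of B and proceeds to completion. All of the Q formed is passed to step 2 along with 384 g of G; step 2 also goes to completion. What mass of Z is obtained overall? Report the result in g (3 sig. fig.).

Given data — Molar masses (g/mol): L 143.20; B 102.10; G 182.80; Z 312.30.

656 g

Step 1:
n(L) = 409.0 / 143.20 = 2.856 mol
n(B) = 126.0 / 102.10 = 1.234 mol
n/ν → L: 1.428, B: 1.234; B is limiting.
n(Q) produced = (2/1) × 1.234 = 2.468 mol
Step 2:
n(Q) available = 2.468 mol
n(G) = 384.0 / 182.80 = 2.101 mol
n/ν → Q: 1.234, G: 0.7003; G is limiting.
n(Z) = (3/3) × 2.101 = 2.101 mol
mass = 2.101 × 312.30 = 656.1 g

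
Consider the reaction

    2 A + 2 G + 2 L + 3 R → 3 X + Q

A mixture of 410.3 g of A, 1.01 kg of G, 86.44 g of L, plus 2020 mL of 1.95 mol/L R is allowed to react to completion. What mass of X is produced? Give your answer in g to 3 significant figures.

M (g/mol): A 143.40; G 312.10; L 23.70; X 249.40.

n(A) = 410.3 / 143.40 = 2.861 mol
n(G) = 1.010×1000 / 312.10 = 3.236 mol
n(L) = 86.44 / 23.70 = 3.647 mol
n(R) = 1.95 × 2020/1000 = 3.939 mol
n/ν for A = 2.861/2 = 1.431
n/ν for G = 3.236/2 = 1.618
n/ν for L = 3.647/2 = 1.824
n/ν for R = 3.939/3 = 1.313
Smallest n/ν is R → limiting reagent.
n(X) = (3/3) × 3.939 = 3.939 mol
mass = 3.939 × 249.40 = 982.4 g

982 g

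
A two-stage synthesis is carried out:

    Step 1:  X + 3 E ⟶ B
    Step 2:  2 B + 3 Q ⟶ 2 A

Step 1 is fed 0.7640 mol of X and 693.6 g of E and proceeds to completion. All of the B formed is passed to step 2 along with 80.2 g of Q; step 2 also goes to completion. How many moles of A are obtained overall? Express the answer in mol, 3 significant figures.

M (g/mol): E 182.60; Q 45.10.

Step 1:
n(X) = 0.7640 mol
n(E) = 693.6 / 182.60 = 3.798 mol
n/ν for X = 0.7640/1 = 0.7640
n/ν for E = 3.798/3 = 1.266
Smallest n/ν is X → limiting reagent.
n(B) produced = (1/1) × 0.7640 = 0.7640 mol
Step 2:
n(B) available = 0.7640 mol
n(Q) = 80.20 / 45.10 = 1.778 mol
n/ν for B = 0.7640/2 = 0.3820
n/ν for Q = 1.778/3 = 0.5927
Smallest n/ν is B → limiting reagent.
n(A) = (2/2) × 0.7640 = 0.7640 mol

0.764 mol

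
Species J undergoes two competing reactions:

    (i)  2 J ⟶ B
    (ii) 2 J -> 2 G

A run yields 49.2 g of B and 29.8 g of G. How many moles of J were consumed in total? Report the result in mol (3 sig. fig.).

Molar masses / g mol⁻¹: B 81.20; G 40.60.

n(B) = 49.2 / 81.20 = 0.6059 mol
n(G) = 29.8 / 40.60 = 0.7340 mol
n(J) via (i) = (2/1)×0.6059 = 1.212 mol
n(J) via (ii) = (2/2)×0.7340 = 0.7340 mol
total n(J) = 1.212 + 0.7340 = 1.946 mol

1.95 mol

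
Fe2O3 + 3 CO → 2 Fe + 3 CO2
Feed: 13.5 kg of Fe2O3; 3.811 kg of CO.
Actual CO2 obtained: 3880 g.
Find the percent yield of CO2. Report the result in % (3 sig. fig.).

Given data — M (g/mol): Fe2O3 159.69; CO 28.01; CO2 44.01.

n(Fe2O3) = 13.50×1000 / 159.69 = 84.54 mol
n(CO) = 3.811×1000 / 28.01 = 136.1 mol
n/ν for Fe2O3 = 84.54/1 = 84.54
n/ν for CO = 136.1/3 = 45.37
Smallest n/ν is CO → limiting reagent.
theoretical n(CO2) = (3/3) × 136.1 = 136.1 mol → 5990 g
% yield = 3880 / 5990 × 100 = 64.77 %

64.8 %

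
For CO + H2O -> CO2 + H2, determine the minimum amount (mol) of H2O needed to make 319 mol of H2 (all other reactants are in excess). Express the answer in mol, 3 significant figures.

n(H2) = 319.0 mol
n(H2O) = (1/1) × 319.0 = 319.0 mol

319 mol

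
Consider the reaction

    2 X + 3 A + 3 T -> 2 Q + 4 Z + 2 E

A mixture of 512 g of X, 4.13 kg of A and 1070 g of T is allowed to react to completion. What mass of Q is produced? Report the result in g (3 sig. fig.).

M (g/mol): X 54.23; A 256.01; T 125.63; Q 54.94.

n(X) = 512.0 / 54.23 = 9.441 mol
n(A) = 4.130×1000 / 256.01 = 16.13 mol
n(T) = 1070 / 125.63 = 8.517 mol
n/ν for X = 9.441/2 = 4.721
n/ν for A = 16.13/3 = 5.377
n/ν for T = 8.517/3 = 2.839
Smallest n/ν is T → limiting reagent.
n(Q) = (2/3) × 8.517 = 5.678 mol
mass = 5.678 × 54.94 = 311.9 g

312 g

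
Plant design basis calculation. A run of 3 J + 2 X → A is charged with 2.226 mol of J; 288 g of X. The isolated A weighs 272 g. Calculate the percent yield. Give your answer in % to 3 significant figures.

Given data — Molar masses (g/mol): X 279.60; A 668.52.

79.0 %

n(J) = 2.226 mol
n(X) = 288.0 / 279.60 = 1.030 mol
n/ν for J = 2.226/3 = 0.7420
n/ν for X = 1.030/2 = 0.5150
Smallest n/ν is X → limiting reagent.
theoretical n(A) = (1/2) × 1.030 = 0.5150 mol → 344.3 g
% yield = 272 / 344.3 × 100 = 79.00 %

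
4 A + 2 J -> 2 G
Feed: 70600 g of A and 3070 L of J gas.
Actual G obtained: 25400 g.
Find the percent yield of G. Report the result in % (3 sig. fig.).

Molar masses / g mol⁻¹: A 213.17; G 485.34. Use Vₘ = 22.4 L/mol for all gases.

38.2 %

n(A) = 70600 / 213.17 = 331.2 mol
n(J) = 3070 / 22.4 = 137.1 mol
n/ν for A = 331.2/4 = 82.80
n/ν for J = 137.1/2 = 68.55
Smallest n/ν is J → limiting reagent.
theoretical n(G) = (2/2) × 137.1 = 137.1 mol → 66540 g
% yield = 25400 / 66540 × 100 = 38.17 %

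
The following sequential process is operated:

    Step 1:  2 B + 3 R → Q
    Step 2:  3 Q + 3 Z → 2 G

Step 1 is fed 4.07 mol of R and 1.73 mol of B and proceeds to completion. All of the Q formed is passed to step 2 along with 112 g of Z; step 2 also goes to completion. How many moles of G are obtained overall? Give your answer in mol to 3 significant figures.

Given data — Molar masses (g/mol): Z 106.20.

0.577 mol

Step 1:
n(R) = 4.070 mol
n(B) = 1.730 mol
n/ν → R: 1.357, B: 0.8650; B is limiting.
n(Q) produced = (1/2) × 1.730 = 0.8650 mol
Step 2:
n(Q) available = 0.8650 mol
n(Z) = 112.0 / 106.20 = 1.055 mol
n/ν → Q: 0.2883, Z: 0.3517; Q is limiting.
n(G) = (2/3) × 0.8650 = 0.5767 mol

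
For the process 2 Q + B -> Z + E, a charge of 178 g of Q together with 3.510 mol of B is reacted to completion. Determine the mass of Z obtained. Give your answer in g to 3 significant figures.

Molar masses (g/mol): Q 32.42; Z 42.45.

n(Q) = 178.0 / 32.42 = 5.490 mol
n(B) = 3.510 mol
n/ν for Q = 5.490/2 = 2.745
n/ν for B = 3.510/1 = 3.510
Smallest n/ν is Q → limiting reagent.
n(Z) = (1/2) × 5.490 = 2.745 mol
mass = 2.745 × 42.45 = 116.5 g

117 g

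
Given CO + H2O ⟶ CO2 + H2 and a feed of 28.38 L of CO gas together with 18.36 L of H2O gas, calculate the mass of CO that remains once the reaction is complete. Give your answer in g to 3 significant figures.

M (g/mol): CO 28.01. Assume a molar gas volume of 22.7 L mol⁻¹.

12.4 g

n(CO) = 28.38 / 22.7 = 1.250 mol
n(H2O) = 18.36 / 22.7 = 0.8088 mol
n/ν for CO = 1.250/1 = 1.250
n/ν for H2O = 0.8088/1 = 0.8088
Smallest n/ν is H2O → limiting reagent.
CO consumed = (1/1) × 0.8088 = 0.8088 mol
CO remaining = 1.250 − 0.8088 = 0.4412 mol
mass = 0.4412 × 28.01 = 12.36 g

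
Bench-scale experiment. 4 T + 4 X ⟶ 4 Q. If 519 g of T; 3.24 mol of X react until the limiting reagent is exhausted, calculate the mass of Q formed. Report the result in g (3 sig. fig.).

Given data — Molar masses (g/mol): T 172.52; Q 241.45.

726 g

n(T) = 519.0 / 172.52 = 3.008 mol
n(X) = 3.240 mol
n/ν for T = 3.008/4 = 0.7520
n/ν for X = 3.240/4 = 0.8100
Smallest n/ν is T → limiting reagent.
n(Q) = (4/4) × 3.008 = 3.008 mol
mass = 3.008 × 241.45 = 726.3 g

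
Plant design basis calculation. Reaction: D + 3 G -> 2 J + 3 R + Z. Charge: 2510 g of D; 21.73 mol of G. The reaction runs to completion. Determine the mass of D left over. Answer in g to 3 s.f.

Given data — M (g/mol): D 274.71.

520 g

n(D) = 2510 / 274.71 = 9.137 mol
n(G) = 21.73 mol
n/ν for D = 9.137/1 = 9.137
n/ν for G = 21.73/3 = 7.243
Smallest n/ν is G → limiting reagent.
D consumed = (1/3) × 21.73 = 7.243 mol
D remaining = 9.137 − 7.243 = 1.894 mol
mass = 1.894 × 274.71 = 520.3 g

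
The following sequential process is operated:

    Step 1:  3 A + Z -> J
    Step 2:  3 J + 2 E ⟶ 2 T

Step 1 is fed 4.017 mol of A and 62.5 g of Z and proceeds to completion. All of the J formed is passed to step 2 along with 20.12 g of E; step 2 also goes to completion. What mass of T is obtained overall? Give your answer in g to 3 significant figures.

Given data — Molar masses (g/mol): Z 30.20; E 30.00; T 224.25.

Step 1:
n(A) = 4.017 mol
n(Z) = 62.50 / 30.20 = 2.070 mol
n/ν for A = 4.017/3 = 1.339
n/ν for Z = 2.070/1 = 2.070
Smallest n/ν is A → limiting reagent.
n(J) produced = (1/3) × 4.017 = 1.339 mol
Step 2:
n(J) available = 1.339 mol
n(E) = 20.12 / 30.00 = 0.6707 mol
n/ν for J = 1.339/3 = 0.4463
n/ν for E = 0.6707/2 = 0.3354
Smallest n/ν is E → limiting reagent.
n(T) = (2/2) × 0.6707 = 0.6707 mol
mass = 0.6707 × 224.25 = 150.4 g

150 g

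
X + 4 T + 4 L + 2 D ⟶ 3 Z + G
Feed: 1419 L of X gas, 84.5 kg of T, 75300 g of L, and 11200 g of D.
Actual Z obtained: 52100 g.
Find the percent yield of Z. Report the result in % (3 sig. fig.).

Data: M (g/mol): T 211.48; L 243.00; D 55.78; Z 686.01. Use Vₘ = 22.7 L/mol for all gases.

40.5 %

n(X) = 1419 / 22.7 = 62.51 mol
n(T) = 84.50×1000 / 211.48 = 399.6 mol
n(L) = 75300 / 243.00 = 309.9 mol
n(D) = 11200 / 55.78 = 200.8 mol
n/ν for X = 62.51/1 = 62.51
n/ν for T = 399.6/4 = 99.90
n/ν for L = 309.9/4 = 77.48
n/ν for D = 200.8/2 = 100.4
Smallest n/ν is X → limiting reagent.
theoretical n(Z) = (3/1) × 62.51 = 187.5 mol → 128600 g
% yield = 52100 / 128600 × 100 = 40.51 %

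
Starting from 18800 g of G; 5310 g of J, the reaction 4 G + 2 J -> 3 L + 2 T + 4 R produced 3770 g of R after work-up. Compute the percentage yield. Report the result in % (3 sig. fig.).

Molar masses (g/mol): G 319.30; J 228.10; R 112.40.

n(G) = 18800 / 319.30 = 58.88 mol
n(J) = 5310 / 228.10 = 23.28 mol
n/ν for G = 58.88/4 = 14.72
n/ν for J = 23.28/2 = 11.64
Smallest n/ν is J → limiting reagent.
theoretical n(R) = (4/2) × 23.28 = 46.56 mol → 5233 g
% yield = 3770 / 5233 × 100 = 72.04 %

72.0 %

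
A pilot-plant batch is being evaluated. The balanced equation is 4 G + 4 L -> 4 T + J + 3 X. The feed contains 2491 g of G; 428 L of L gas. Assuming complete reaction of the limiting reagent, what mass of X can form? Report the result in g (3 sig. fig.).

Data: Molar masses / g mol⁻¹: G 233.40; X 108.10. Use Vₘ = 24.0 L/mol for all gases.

865 g

n(G) = 2491 / 233.40 = 10.67 mol
n(L) = 428.0 / 24.0 = 17.83 mol
n/ν for G = 10.67/4 = 2.668
n/ν for L = 17.83/4 = 4.458
Smallest n/ν is G → limiting reagent.
n(X) = (3/4) × 10.67 = 8.003 mol
mass = 8.003 × 108.10 = 865.1 g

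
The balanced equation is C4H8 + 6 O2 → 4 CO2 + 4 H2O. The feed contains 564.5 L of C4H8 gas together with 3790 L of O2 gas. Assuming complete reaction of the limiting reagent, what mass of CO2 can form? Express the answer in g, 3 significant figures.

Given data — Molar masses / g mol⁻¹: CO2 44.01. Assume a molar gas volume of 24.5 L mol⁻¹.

n(C4H8) = 564.5 / 24.5 = 23.04 mol
n(O2) = 3790 / 24.5 = 154.7 mol
n/ν → C4H8: 23.04, O2: 25.78; C4H8 is limiting.
n(CO2) = (4/1) × 23.04 = 92.16 mol
mass = 92.16 × 44.01 = 4056 g

4060 g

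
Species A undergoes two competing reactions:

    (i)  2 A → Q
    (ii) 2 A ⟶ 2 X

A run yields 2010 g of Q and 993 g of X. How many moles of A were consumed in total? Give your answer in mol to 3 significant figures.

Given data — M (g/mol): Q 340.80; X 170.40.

n(Q) = 2010 / 340.80 = 5.898 mol
n(X) = 993 / 170.40 = 5.827 mol
n(A) via (i) = (2/1)×5.898 = 11.80 mol
n(A) via (ii) = (2/2)×5.827 = 5.827 mol
total n(A) = 11.80 + 5.827 = 17.63 mol

17.6 mol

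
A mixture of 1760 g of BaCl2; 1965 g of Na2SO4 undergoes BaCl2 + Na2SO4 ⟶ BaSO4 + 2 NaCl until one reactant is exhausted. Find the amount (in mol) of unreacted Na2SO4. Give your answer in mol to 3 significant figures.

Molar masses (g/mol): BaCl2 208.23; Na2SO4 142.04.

5.38 mol

n(BaCl2) = 1760 / 208.23 = 8.452 mol
n(Na2SO4) = 1965 / 142.04 = 13.83 mol
n/ν for BaCl2 = 8.452/1 = 8.452
n/ν for Na2SO4 = 13.83/1 = 13.83
Smallest n/ν is BaCl2 → limiting reagent.
Na2SO4 consumed = (1/1) × 8.452 = 8.452 mol
Na2SO4 remaining = 13.83 − 8.452 = 5.378 mol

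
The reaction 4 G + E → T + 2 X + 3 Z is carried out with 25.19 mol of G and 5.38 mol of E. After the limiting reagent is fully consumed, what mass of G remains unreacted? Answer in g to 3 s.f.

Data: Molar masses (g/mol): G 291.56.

1070 g

n(G) = 25.19 mol
n(E) = 5.380 mol
n/ν for G = 25.19/4 = 6.298
n/ν for E = 5.380/1 = 5.380
Smallest n/ν is E → limiting reagent.
G consumed = (4/1) × 5.380 = 21.52 mol
G remaining = 25.19 − 21.52 = 3.670 mol
mass = 3.670 × 291.56 = 1070 g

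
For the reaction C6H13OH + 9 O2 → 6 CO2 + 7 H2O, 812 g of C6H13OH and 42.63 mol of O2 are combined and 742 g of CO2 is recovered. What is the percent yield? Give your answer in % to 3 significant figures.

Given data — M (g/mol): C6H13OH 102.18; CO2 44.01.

59.3 %

n(C6H13OH) = 812.0 / 102.18 = 7.947 mol
n(O2) = 42.63 mol
n/ν for C6H13OH = 7.947/1 = 7.947
n/ν for O2 = 42.63/9 = 4.737
Smallest n/ν is O2 → limiting reagent.
theoretical n(CO2) = (6/9) × 42.63 = 28.42 mol → 1251 g
% yield = 742 / 1251 × 100 = 59.31 %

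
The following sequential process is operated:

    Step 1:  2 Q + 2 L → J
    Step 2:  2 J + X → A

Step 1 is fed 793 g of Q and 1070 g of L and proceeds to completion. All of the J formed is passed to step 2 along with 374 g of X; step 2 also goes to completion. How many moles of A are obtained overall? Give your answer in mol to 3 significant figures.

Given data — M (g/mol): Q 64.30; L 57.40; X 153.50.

2.44 mol

Step 1:
n(Q) = 793.0 / 64.30 = 12.33 mol
n(L) = 1070 / 57.40 = 18.64 mol
n/ν for Q = 12.33/2 = 6.165
n/ν for L = 18.64/2 = 9.320
Smallest n/ν is Q → limiting reagent.
n(J) produced = (1/2) × 12.33 = 6.165 mol
Step 2:
n(J) available = 6.165 mol
n(X) = 374.0 / 153.50 = 2.436 mol
n/ν for J = 6.165/2 = 3.083
n/ν for X = 2.436/1 = 2.436
Smallest n/ν is X → limiting reagent.
n(A) = (1/1) × 2.436 = 2.436 mol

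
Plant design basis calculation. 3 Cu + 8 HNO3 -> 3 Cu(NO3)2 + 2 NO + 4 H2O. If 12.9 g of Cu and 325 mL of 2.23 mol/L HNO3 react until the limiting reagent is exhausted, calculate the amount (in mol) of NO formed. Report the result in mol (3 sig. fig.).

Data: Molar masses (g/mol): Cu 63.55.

n(Cu) = 12.90 / 63.55 = 0.2030 mol
n(HNO3) = 2.23 × 325.0/1000 = 0.7248 mol
n/ν → Cu: 0.06767, HNO3: 0.09060; Cu is limiting.
n(NO) = (2/3) × 0.2030 = 0.1353 mol

0.135 mol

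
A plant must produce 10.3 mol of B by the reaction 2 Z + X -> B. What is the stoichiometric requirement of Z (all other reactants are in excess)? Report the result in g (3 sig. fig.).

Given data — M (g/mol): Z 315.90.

n(B) = 10.30 mol
n(Z) = (2/1) × 10.30 = 20.60 mol
mass = 20.60 × 315.90 = 6508 g

6510 g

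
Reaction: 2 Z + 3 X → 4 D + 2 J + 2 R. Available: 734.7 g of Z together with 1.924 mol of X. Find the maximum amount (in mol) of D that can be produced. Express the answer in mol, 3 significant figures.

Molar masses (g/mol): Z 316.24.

2.57 mol

n(Z) = 734.7 / 316.24 = 2.323 mol
n(X) = 1.924 mol
n/ν for Z = 2.323/2 = 1.162
n/ν for X = 1.924/3 = 0.6413
Smallest n/ν is X → limiting reagent.
n(D) = (4/3) × 1.924 = 2.565 mol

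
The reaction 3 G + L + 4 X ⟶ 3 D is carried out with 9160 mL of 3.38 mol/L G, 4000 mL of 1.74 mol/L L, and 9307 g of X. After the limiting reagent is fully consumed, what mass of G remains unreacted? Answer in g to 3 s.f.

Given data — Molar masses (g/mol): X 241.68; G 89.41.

n(G) = 3.38 × 9160/1000 = 30.96 mol
n(L) = 1.74 × 4000/1000 = 6.960 mol
n(X) = 9307 / 241.68 = 38.51 mol
n/ν for G = 30.96/3 = 10.32
n/ν for L = 6.960/1 = 6.960
n/ν for X = 38.51/4 = 9.628
Smallest n/ν is L → limiting reagent.
G consumed = (3/1) × 6.960 = 20.88 mol
G remaining = 30.96 − 20.88 = 10.08 mol
mass = 10.08 × 89.41 = 901.3 g

901 g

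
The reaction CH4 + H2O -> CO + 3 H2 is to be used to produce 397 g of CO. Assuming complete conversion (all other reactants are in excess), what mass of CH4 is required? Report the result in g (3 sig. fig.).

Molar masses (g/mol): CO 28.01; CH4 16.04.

n(CO) = 397 / 28.01 = 14.17 mol
n(CH4) = (1/1) × 14.17 = 14.17 mol
mass = 14.17 × 16.04 = 227.3 g

227 g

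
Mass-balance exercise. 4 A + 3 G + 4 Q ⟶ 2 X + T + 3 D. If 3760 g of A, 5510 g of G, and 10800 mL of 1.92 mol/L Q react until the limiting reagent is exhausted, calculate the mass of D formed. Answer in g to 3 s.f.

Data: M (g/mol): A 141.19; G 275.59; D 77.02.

1200 g

n(A) = 3760 / 141.19 = 26.63 mol
n(G) = 5510 / 275.59 = 19.99 mol
n(Q) = 1.92 × 10800/1000 = 20.74 mol
n/ν for A = 26.63/4 = 6.658
n/ν for G = 19.99/3 = 6.663
n/ν for Q = 20.74/4 = 5.185
Smallest n/ν is Q → limiting reagent.
n(D) = (3/4) × 20.74 = 15.56 mol
mass = 15.56 × 77.02 = 1198 g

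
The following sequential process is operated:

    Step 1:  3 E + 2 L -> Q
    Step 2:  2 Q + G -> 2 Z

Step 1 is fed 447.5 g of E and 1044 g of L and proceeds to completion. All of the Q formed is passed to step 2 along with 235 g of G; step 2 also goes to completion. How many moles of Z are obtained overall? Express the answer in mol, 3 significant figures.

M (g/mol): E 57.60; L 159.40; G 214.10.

2.20 mol

Step 1:
n(E) = 447.5 / 57.60 = 7.769 mol
n(L) = 1044 / 159.40 = 6.550 mol
n/ν for E = 7.769/3 = 2.590
n/ν for L = 6.550/2 = 3.275
Smallest n/ν is E → limiting reagent.
n(Q) produced = (1/3) × 7.769 = 2.590 mol
Step 2:
n(Q) available = 2.590 mol
n(G) = 235.0 / 214.10 = 1.098 mol
n/ν for Q = 2.590/2 = 1.295
n/ν for G = 1.098/1 = 1.098
Smallest n/ν is G → limiting reagent.
n(Z) = (2/1) × 1.098 = 2.196 mol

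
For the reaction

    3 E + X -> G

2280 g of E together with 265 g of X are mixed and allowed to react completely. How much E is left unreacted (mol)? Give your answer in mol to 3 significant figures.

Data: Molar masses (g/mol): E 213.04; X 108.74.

3.39 mol

n(E) = 2280 / 213.04 = 10.70 mol
n(X) = 265.0 / 108.74 = 2.437 mol
n/ν for E = 10.70/3 = 3.567
n/ν for X = 2.437/1 = 2.437
Smallest n/ν is X → limiting reagent.
E consumed = (3/1) × 2.437 = 7.311 mol
E remaining = 10.70 − 7.311 = 3.389 mol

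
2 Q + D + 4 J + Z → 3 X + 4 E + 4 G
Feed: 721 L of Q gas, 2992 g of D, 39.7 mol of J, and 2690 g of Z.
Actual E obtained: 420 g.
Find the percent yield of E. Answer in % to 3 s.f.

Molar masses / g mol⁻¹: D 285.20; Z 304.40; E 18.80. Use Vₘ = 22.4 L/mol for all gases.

63.2 %

n(Q) = 721.0 / 22.4 = 32.19 mol
n(D) = 2992 / 285.20 = 10.49 mol
n(J) = 39.70 mol
n(Z) = 2690 / 304.40 = 8.837 mol
n/ν for Q = 32.19/2 = 16.10
n/ν for D = 10.49/1 = 10.49
n/ν for J = 39.70/4 = 9.925
n/ν for Z = 8.837/1 = 8.837
Smallest n/ν is Z → limiting reagent.
theoretical n(E) = (4/1) × 8.837 = 35.35 mol → 664.6 g
% yield = 420 / 664.6 × 100 = 63.20 %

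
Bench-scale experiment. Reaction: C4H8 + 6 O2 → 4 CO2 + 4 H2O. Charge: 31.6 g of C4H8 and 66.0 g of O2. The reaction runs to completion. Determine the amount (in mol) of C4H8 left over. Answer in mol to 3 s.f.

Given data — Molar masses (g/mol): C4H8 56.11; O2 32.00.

n(C4H8) = 31.60 / 56.11 = 0.5632 mol
n(O2) = 66.00 / 32.00 = 2.063 mol
n/ν → C4H8: 0.5632, O2: 0.3438; O2 is limiting.
C4H8 consumed = (1/6) × 2.063 = 0.3438 mol
C4H8 remaining = 0.5632 − 0.3438 = 0.2194 mol

0.219 mol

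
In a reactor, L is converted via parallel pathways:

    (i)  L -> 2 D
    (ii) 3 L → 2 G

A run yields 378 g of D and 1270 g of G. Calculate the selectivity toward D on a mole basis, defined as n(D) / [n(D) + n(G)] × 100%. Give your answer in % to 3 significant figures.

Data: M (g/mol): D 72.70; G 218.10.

47.2 %

n(D) = 378 / 72.70 = 5.199 mol
n(G) = 1270 / 218.10 = 5.823 mol
selectivity = 5.199/(5.199+5.823) × 100 = 47.17 %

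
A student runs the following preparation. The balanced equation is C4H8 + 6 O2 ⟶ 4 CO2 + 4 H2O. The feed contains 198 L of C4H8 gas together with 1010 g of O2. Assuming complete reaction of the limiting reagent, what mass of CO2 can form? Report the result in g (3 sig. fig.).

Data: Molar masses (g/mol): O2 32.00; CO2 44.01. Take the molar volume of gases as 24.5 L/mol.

n(C4H8) = 198.0 / 24.5 = 8.082 mol
n(O2) = 1010 / 32.00 = 31.56 mol
n/ν for C4H8 = 8.082/1 = 8.082
n/ν for O2 = 31.56/6 = 5.260
Smallest n/ν is O2 → limiting reagent.
n(CO2) = (4/6) × 31.56 = 21.04 mol
mass = 21.04 × 44.01 = 926.0 g

926 g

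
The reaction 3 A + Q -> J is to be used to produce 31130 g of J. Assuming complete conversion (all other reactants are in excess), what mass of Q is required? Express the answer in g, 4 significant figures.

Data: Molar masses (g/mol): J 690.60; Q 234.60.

n(J) = 31130 / 690.60 = 45.08 mol
n(Q) = (1/1) × 45.08 = 45.08 mol
mass = 45.08 × 234.60 = 10580 g

10580 g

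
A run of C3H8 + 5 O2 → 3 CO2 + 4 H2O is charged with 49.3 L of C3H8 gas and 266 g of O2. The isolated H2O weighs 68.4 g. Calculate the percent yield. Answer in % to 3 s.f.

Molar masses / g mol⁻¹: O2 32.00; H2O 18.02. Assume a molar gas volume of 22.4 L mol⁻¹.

n(C3H8) = 49.30 / 22.4 = 2.201 mol
n(O2) = 266.0 / 32.00 = 8.313 mol
n/ν → C3H8: 2.201, O2: 1.663; O2 is limiting.
theoretical n(H2O) = (4/5) × 8.313 = 6.650 mol → 119.8 g
% yield = 68.4 / 119.8 × 100 = 57.10 %

57.1 %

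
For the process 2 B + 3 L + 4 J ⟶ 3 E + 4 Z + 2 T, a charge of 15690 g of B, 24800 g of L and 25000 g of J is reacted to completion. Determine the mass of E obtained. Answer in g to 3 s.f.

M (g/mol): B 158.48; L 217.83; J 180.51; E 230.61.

n(B) = 15690 / 158.48 = 99.00 mol
n(L) = 24800 / 217.83 = 113.9 mol
n(J) = 25000 / 180.51 = 138.5 mol
n/ν → B: 49.50, L: 37.97, J: 34.63; J is limiting.
n(E) = (3/4) × 138.5 = 103.9 mol
mass = 103.9 × 230.61 = 23960 g

24000 g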